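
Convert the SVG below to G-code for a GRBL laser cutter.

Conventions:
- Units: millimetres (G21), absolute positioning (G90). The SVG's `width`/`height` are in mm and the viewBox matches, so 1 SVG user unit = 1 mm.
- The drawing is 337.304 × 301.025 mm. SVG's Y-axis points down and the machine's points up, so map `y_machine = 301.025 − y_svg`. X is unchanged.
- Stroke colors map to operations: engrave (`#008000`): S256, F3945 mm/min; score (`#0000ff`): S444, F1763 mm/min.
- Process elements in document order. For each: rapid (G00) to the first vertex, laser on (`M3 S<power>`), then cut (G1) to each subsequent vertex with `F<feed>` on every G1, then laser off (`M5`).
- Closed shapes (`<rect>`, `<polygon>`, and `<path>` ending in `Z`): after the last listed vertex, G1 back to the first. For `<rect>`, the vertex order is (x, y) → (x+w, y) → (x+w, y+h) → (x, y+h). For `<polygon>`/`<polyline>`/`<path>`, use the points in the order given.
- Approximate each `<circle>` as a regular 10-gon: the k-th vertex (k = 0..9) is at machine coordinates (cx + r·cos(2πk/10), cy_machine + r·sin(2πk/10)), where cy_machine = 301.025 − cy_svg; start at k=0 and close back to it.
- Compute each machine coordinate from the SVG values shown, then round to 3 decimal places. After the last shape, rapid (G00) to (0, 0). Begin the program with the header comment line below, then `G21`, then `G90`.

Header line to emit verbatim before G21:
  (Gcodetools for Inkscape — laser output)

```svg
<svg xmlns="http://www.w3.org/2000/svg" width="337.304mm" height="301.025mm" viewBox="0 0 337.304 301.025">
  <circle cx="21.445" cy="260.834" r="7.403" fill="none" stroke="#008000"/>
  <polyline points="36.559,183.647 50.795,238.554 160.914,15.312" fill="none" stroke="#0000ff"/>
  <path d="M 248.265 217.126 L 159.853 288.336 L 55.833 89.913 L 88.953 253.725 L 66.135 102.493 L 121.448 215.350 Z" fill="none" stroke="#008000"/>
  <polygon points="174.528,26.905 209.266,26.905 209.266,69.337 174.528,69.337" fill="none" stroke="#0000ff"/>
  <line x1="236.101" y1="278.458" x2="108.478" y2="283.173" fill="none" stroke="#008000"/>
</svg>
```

(Gcodetools for Inkscape — laser output)
G21
G90
G00 X28.848 Y40.191
M3 S256
G1 X27.434 Y44.542 F3945
G1 X23.733 Y47.232 F3945
G1 X19.157 Y47.232 F3945
G1 X15.456 Y44.542 F3945
G1 X14.042 Y40.191 F3945
G1 X15.456 Y35.840 F3945
G1 X19.157 Y33.150 F3945
G1 X23.733 Y33.150 F3945
G1 X27.434 Y35.840 F3945
G1 X28.848 Y40.191 F3945
M5
G00 X36.559 Y117.378
M3 S444
G1 X50.795 Y62.471 F1763
G1 X160.914 Y285.713 F1763
M5
G00 X248.265 Y83.899
M3 S256
G1 X159.853 Y12.689 F3945
G1 X55.833 Y211.112 F3945
G1 X88.953 Y47.300 F3945
G1 X66.135 Y198.532 F3945
G1 X121.448 Y85.675 F3945
G1 X248.265 Y83.899 F3945
M5
G00 X174.528 Y274.120
M3 S444
G1 X209.266 Y274.120 F1763
G1 X209.266 Y231.688 F1763
G1 X174.528 Y231.688 F1763
G1 X174.528 Y274.120 F1763
M5
G00 X236.101 Y22.567
M3 S256
G1 X108.478 Y17.852 F3945
M5
G00 X0.000 Y0.000

viewBox `0 0 337.304 301.025` with mm width/height → 1 unit = 1 mm. Flip: y_m = 301.025 − y_svg.

**Shape 1** — `<circle>` circle, stroke `#008000` → engrave (S256, F3945). Machine vertices: (28.848,40.191) → (27.434,44.542) → (23.733,47.232) → (19.157,47.232) → (15.456,44.542) → (14.042,40.191) → (15.456,35.840) → (19.157,33.150) → (23.733,33.150) → (27.434,35.840) → (28.848,40.191). Closed: final G1 returns to the first vertex.

**Shape 2** — `<polyline>` open polyline, stroke `#0000ff` → score (S444, F1763). Machine vertices: (36.559,117.378) → (50.795,62.471) → (160.914,285.713). Open path.

**Shape 3** — `<path>` closed polygon, stroke `#008000` → engrave (S256, F3945). Machine vertices: (248.265,83.899) → (159.853,12.689) → (55.833,211.112) → (88.953,47.300) → (66.135,198.532) → (121.448,85.675) → (248.265,83.899). Closed: final G1 returns to the first vertex.

**Shape 4** — `<polygon>` rectangle, stroke `#0000ff` → score (S444, F1763). Machine vertices: (174.528,274.120) → (209.266,274.120) → (209.266,231.688) → (174.528,231.688) → (174.528,274.120). Closed: final G1 returns to the first vertex.

**Shape 5** — `<line>` line segment, stroke `#008000` → engrave (S256, F3945). Machine vertices: (236.101,22.567) → (108.478,17.852). Open path.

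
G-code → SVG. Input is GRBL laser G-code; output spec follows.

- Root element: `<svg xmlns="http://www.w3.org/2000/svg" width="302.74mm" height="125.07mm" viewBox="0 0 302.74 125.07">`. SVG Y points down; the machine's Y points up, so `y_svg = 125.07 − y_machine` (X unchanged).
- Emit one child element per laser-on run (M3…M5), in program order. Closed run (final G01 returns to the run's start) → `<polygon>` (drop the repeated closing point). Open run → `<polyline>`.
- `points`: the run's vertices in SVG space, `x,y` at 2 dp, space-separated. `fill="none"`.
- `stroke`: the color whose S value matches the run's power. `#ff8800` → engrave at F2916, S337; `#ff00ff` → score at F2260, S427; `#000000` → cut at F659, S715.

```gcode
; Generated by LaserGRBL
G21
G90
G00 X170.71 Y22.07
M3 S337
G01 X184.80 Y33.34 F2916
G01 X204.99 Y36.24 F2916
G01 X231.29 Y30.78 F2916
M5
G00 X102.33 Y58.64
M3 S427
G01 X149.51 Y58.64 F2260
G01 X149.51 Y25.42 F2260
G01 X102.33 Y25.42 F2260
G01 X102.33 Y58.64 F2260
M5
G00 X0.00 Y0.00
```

Machine Y-up, SVG Y-down with viewBox height 125.07, so y_svg = 125.07 − y_machine; X carries over.

Run 1: the run's S337 means `#ff8800` (engrave). The run is open, so emit a `<polyline>` with points (Y-flipped): 170.71,103.00 184.80,91.73 204.99,88.83 231.29,94.29.

Run 2: S427 ⇒ score layer `#ff00ff`. The run returns to its start, so emit a `<polygon>` with points (Y-flipped): 102.33,66.43 149.51,66.43 149.51,99.65 102.33,99.65.

<svg xmlns="http://www.w3.org/2000/svg" width="302.74mm" height="125.07mm" viewBox="0 0 302.74 125.07">
  <polyline points="170.71,103.00 184.80,91.73 204.99,88.83 231.29,94.29" fill="none" stroke="#ff8800"/>
  <polygon points="102.33,66.43 149.51,66.43 149.51,99.65 102.33,99.65" fill="none" stroke="#ff00ff"/>
</svg>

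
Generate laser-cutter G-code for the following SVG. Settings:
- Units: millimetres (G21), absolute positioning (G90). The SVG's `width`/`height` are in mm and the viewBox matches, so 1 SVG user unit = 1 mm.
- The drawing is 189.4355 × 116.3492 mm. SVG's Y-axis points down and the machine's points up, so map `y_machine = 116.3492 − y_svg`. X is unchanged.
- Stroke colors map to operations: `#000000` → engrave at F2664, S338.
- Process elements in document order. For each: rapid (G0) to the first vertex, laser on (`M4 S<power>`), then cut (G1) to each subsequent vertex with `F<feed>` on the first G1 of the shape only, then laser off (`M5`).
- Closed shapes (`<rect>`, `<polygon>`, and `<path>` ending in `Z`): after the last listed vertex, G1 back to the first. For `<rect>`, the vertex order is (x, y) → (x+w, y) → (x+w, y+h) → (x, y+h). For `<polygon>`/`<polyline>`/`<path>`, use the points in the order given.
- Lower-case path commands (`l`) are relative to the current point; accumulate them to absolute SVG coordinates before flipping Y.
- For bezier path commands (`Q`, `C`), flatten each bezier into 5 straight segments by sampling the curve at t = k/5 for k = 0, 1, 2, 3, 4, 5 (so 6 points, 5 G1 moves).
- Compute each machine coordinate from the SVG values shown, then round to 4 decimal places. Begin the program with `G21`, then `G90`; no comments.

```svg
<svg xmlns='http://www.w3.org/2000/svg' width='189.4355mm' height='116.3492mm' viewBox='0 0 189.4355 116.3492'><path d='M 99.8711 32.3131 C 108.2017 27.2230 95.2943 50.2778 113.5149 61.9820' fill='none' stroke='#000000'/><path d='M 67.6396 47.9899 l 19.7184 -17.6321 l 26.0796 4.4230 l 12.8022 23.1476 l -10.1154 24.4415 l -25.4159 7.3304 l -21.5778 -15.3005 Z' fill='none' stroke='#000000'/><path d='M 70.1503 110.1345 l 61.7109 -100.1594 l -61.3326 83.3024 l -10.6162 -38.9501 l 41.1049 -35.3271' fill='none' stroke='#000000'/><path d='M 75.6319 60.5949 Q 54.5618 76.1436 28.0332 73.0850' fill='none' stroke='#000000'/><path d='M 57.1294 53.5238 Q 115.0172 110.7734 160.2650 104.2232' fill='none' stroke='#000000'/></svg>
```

Since the viewBox matches the mm dimensions, user units are millimetres directly. The only transform is the Y-flip y_m = 116.3492 − y_svg.

Shape 1 is a cubic bezier drawn with `<path>`. Its stroke #000000 means engrave at S338, F2664. After flipping Y the toolpath is (99.8711,84.0361) → (102.7398,84.0287) → (103.0250,79.1624) → (103.2402,71.3328) → (105.8990,62.4358) → (113.5149,54.3672).

Shape 2 is a regular polygon drawn with `<path>`. Its stroke #000000 means engrave at S338, F2664. After flipping Y the toolpath is (67.6396,68.3593) → (87.3580,85.9914) → (113.4376,81.5684) → (126.2398,58.4208) → (116.1244,33.9793) → (90.7085,26.6489) → (69.1307,41.9494) → (67.6396,68.3593), returning to the start.

Shape 3 is a open polyline drawn with `<path>`. Its stroke #000000 means engrave at S338, F2664. After flipping Y the toolpath is (70.1503,6.2147) → (131.8612,106.3741) → (70.5286,23.0717) → (59.9124,62.0218) → (101.0173,97.3489).

Shape 4 is a quadratic bezier drawn with `<path>`. Its stroke #000000 means engrave at S338, F2664. After flipping Y the toolpath is (75.6319,55.7543) → (66.9855,50.2791) → (57.9025,46.2925) → (48.3827,43.7945) → (38.4263,42.7851) → (28.0332,43.2642).

Shape 5 is a quadratic bezier drawn with `<path>`. Its stroke #000000 means engrave at S338, F2664. After flipping Y the toolpath is (57.1294,62.8254) → (79.7789,42.4776) → (101.4172,27.2337) → (122.0444,17.0938) → (141.6603,12.0579) → (160.2650,12.1260).

G21
G90
G0 X99.8711 Y84.0361
M4 S338
G1 X102.7398 Y84.0287 F2664
G1 X103.0250 Y79.1624
G1 X103.2402 Y71.3328
G1 X105.8990 Y62.4358
G1 X113.5149 Y54.3672
M5
G0 X67.6396 Y68.3593
M4 S338
G1 X87.3580 Y85.9914 F2664
G1 X113.4376 Y81.5684
G1 X126.2398 Y58.4208
G1 X116.1244 Y33.9793
G1 X90.7085 Y26.6489
G1 X69.1307 Y41.9494
G1 X67.6396 Y68.3593
M5
G0 X70.1503 Y6.2147
M4 S338
G1 X131.8612 Y106.3741 F2664
G1 X70.5286 Y23.0717
G1 X59.9124 Y62.0218
G1 X101.0173 Y97.3489
M5
G0 X75.6319 Y55.7543
M4 S338
G1 X66.9855 Y50.2791 F2664
G1 X57.9025 Y46.2925
G1 X48.3827 Y43.7945
G1 X38.4263 Y42.7851
G1 X28.0332 Y43.2642
M5
G0 X57.1294 Y62.8254
M4 S338
G1 X79.7789 Y42.4776 F2664
G1 X101.4172 Y27.2337
G1 X122.0444 Y17.0938
G1 X141.6603 Y12.0579
G1 X160.2650 Y12.1260
M5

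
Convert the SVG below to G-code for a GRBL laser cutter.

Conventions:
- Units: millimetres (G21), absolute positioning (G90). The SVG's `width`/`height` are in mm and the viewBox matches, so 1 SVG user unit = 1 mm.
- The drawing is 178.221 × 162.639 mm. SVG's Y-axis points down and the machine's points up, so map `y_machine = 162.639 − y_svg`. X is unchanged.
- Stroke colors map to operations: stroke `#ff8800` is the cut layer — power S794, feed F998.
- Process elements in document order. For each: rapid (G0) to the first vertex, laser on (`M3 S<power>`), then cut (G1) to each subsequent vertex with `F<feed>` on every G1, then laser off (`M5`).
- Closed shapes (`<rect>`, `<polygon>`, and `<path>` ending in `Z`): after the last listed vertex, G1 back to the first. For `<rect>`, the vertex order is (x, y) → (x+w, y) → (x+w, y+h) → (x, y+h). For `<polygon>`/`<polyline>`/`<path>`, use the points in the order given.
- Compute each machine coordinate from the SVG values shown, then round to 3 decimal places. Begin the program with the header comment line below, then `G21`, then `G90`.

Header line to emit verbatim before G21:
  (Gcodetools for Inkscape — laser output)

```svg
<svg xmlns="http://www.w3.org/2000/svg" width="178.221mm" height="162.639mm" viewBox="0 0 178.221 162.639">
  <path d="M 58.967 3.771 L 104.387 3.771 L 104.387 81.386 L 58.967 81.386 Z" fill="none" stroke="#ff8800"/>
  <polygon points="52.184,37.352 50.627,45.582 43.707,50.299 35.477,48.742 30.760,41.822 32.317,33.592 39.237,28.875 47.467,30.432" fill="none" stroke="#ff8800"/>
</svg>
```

(Gcodetools for Inkscape — laser output)
G21
G90
G0 X58.967 Y158.868
M3 S794
G1 X104.387 Y158.868 F998
G1 X104.387 Y81.253 F998
G1 X58.967 Y81.253 F998
G1 X58.967 Y158.868 F998
M5
G0 X52.184 Y125.287
M3 S794
G1 X50.627 Y117.057 F998
G1 X43.707 Y112.340 F998
G1 X35.477 Y113.897 F998
G1 X30.760 Y120.817 F998
G1 X32.317 Y129.047 F998
G1 X39.237 Y133.764 F998
G1 X47.467 Y132.207 F998
G1 X52.184 Y125.287 F998
M5

Since the viewBox matches the mm dimensions, user units are millimetres directly. The only transform is the Y-flip y_m = 162.639 − y_svg.

Shape 1 is a rectangle drawn with `<path>`. Its stroke #ff8800 means cut at S794, F998. After flipping Y the toolpath is (58.967,158.868) → (104.387,158.868) → (104.387,81.253) → (58.967,81.253) → (58.967,158.868), returning to the start.

Shape 2 is a regular polygon drawn with `<polygon>`. Its stroke #ff8800 means cut at S794, F998. After flipping Y the toolpath is (52.184,125.287) → (50.627,117.057) → (43.707,112.340) → (35.477,113.897) → (30.760,120.817) → (32.317,129.047) → (39.237,133.764) → (47.467,132.207) → (52.184,125.287), returning to the start.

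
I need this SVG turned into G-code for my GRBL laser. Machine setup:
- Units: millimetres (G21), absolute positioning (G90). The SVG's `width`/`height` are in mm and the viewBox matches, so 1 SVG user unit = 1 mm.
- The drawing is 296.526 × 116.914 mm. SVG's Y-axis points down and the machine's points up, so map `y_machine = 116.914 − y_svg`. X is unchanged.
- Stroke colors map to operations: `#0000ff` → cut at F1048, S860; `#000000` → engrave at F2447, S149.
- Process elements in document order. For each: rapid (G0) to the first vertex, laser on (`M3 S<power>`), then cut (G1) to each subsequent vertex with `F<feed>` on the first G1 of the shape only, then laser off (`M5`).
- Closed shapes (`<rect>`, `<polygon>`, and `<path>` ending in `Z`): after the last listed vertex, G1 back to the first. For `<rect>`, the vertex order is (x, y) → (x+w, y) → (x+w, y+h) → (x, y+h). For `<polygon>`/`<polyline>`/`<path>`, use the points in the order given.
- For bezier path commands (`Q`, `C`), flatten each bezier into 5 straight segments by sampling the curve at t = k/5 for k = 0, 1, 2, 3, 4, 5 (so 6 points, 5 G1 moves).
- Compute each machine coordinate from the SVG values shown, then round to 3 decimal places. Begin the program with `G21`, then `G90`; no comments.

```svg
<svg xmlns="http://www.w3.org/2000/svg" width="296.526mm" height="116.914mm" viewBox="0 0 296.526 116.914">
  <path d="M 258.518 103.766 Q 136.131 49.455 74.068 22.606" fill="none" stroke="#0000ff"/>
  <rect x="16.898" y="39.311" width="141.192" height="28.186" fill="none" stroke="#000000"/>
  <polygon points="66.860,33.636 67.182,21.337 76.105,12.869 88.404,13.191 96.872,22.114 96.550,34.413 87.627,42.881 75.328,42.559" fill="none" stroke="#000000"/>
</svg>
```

G21
G90
G0 X258.518 Y13.148
M3 S860
G1 X211.976 Y33.774 F1048
G1 X170.260 Y52.203
G1 X133.370 Y68.435
G1 X101.306 Y82.470
G1 X74.068 Y94.308
M5
G0 X16.898 Y77.603
M3 S149
G1 X158.090 Y77.603 F2447
G1 X158.090 Y49.417
G1 X16.898 Y49.417
G1 X16.898 Y77.603
M5
G0 X66.860 Y83.278
M3 S149
G1 X67.182 Y95.577 F2447
G1 X76.105 Y104.045
G1 X88.404 Y103.723
G1 X96.872 Y94.800
G1 X96.550 Y82.501
G1 X87.627 Y74.033
G1 X75.328 Y74.355
G1 X66.860 Y83.278
M5

1 u = 1 mm; y_m = 116.914 − y.

[1] `<path>` quadratic bezier, #0000ff→cut S860 F1048: (258.518,13.148) → (211.976,33.774) → (170.260,52.203) → (133.370,68.435) → (101.306,82.470) → (74.068,94.308)

[2] `<rect>` rectangle, #000000→engrave S149 F2447: (16.898,77.603) → (158.090,77.603) → (158.090,49.417) → (16.898,49.417) → (16.898,77.603) (closed)

[3] `<polygon>` regular polygon, #000000→engrave S149 F2447: (66.860,83.278) → (67.182,95.577) → (76.105,104.045) → (88.404,103.723) → (96.872,94.800) → (96.550,82.501) → (87.627,74.033) → (75.328,74.355) → (66.860,83.278) (closed)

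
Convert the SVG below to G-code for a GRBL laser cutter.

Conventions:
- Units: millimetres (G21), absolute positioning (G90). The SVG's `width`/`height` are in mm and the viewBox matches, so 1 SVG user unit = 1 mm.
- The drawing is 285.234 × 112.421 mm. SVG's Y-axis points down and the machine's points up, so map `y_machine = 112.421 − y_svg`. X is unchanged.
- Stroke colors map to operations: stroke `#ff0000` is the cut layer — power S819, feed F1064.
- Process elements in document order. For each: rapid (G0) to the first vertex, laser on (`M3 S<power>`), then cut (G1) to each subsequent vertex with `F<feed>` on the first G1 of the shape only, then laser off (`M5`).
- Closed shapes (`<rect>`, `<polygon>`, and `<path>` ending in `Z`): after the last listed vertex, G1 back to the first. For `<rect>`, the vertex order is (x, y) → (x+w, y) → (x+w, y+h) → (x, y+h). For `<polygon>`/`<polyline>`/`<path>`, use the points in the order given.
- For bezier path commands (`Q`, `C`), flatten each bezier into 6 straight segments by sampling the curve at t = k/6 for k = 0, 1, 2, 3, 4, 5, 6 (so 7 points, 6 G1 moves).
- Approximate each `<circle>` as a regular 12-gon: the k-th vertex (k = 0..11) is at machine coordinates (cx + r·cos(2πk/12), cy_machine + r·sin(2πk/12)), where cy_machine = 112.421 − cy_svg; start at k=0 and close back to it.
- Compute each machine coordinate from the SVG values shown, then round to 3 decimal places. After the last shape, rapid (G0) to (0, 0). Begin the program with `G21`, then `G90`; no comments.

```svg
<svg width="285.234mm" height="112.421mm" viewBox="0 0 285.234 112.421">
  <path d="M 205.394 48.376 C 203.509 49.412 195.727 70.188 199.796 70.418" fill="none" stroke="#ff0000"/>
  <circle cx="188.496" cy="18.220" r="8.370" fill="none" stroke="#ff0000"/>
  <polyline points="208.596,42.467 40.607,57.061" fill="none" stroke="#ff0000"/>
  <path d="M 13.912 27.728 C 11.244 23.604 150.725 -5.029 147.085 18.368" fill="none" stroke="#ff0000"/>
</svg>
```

Since the viewBox matches the mm dimensions, user units are millimetres directly. The only transform is the Y-flip y_m = 112.421 − y_svg.

Shape 1 is a cubic bezier drawn with `<path>`. Its stroke #ff0000 means cut at S819, F1064. After flipping Y the toolpath is (205.394,64.045) → (204.042,62.069) → (202.201,57.921) → (200.362,52.722) → (199.020,47.590) → (198.667,43.644) → (199.796,42.003).

Shape 2 is a circle drawn with `<circle>`. Its stroke #ff0000 means cut at S819, F1064. After flipping Y the toolpath is (196.866,94.201) → (195.745,98.386) → (192.681,101.450) → (188.496,102.571) → (184.311,101.450) → (181.247,98.386) → (180.126,94.201) → (181.247,90.016) → (184.311,86.952) → (188.496,85.831) → (192.681,86.952) → (195.745,90.016) → (196.866,94.201), returning to the start.

Shape 3 is a line segment drawn with `<polyline>`. Its stroke #ff0000 means cut at S819, F1064. After flipping Y the toolpath is (208.596,69.954) → (40.607,55.360).

Shape 4 is a cubic bezier drawn with `<path>`. Its stroke #ff0000 means cut at S819, F1064. After flipping Y the toolpath is (13.912,84.693) → (23.103,88.443) → (48.061,94.152) → (80.863,99.693) → (113.584,102.941) → (138.299,101.770) → (147.085,94.053).

G21
G90
G0 X205.394 Y64.045
M3 S819
G1 X204.042 Y62.069 F1064
G1 X202.201 Y57.921
G1 X200.362 Y52.722
G1 X199.020 Y47.590
G1 X198.667 Y43.644
G1 X199.796 Y42.003
M5
G0 X196.866 Y94.201
M3 S819
G1 X195.745 Y98.386 F1064
G1 X192.681 Y101.450
G1 X188.496 Y102.571
G1 X184.311 Y101.450
G1 X181.247 Y98.386
G1 X180.126 Y94.201
G1 X181.247 Y90.016
G1 X184.311 Y86.952
G1 X188.496 Y85.831
G1 X192.681 Y86.952
G1 X195.745 Y90.016
G1 X196.866 Y94.201
M5
G0 X208.596 Y69.954
M3 S819
G1 X40.607 Y55.360 F1064
M5
G0 X13.912 Y84.693
M3 S819
G1 X23.103 Y88.443 F1064
G1 X48.061 Y94.152
G1 X80.863 Y99.693
G1 X113.584 Y102.941
G1 X138.299 Y101.770
G1 X147.085 Y94.053
M5
G0 X0.000 Y0.000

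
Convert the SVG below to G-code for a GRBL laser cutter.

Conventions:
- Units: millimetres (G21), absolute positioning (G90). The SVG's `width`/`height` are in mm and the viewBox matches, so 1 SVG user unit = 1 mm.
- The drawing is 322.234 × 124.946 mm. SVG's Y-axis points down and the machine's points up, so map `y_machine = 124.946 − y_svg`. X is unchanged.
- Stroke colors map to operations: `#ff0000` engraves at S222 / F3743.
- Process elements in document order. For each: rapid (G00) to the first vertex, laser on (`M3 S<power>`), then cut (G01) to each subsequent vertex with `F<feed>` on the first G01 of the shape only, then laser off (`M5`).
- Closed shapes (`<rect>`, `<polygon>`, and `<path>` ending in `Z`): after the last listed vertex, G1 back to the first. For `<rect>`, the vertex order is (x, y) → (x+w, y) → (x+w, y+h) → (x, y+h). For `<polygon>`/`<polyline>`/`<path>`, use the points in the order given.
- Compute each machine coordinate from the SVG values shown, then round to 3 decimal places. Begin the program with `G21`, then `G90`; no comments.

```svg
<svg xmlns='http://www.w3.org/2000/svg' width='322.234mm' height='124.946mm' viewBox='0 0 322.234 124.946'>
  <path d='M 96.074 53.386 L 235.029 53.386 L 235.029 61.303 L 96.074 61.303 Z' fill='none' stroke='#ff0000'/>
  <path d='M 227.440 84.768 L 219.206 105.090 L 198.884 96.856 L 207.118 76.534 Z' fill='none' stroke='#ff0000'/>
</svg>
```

G21
G90
G00 X96.074 Y71.560
M3 S222
G01 X235.029 Y71.560 F3743
G01 X235.029 Y63.643
G01 X96.074 Y63.643
G01 X96.074 Y71.560
M5
G00 X227.440 Y40.178
M3 S222
G01 X219.206 Y19.856 F3743
G01 X198.884 Y28.090
G01 X207.118 Y48.412
G01 X227.440 Y40.178
M5

viewBox `0 0 322.234 124.946` with mm width/height → 1 unit = 1 mm. Flip: y_m = 124.946 − y_svg.

**Shape 1** — `<path>` rectangle, stroke `#ff0000` → engrave (S222, F3743). Machine vertices: (96.074,71.560) → (235.029,71.560) → (235.029,63.643) → (96.074,63.643) → (96.074,71.560). Closed: final G1 returns to the first vertex.

**Shape 2** — `<path>` regular polygon, stroke `#ff0000` → engrave (S222, F3743). Machine vertices: (227.440,40.178) → (219.206,19.856) → (198.884,28.090) → (207.118,48.412) → (227.440,40.178). Closed: final G1 returns to the first vertex.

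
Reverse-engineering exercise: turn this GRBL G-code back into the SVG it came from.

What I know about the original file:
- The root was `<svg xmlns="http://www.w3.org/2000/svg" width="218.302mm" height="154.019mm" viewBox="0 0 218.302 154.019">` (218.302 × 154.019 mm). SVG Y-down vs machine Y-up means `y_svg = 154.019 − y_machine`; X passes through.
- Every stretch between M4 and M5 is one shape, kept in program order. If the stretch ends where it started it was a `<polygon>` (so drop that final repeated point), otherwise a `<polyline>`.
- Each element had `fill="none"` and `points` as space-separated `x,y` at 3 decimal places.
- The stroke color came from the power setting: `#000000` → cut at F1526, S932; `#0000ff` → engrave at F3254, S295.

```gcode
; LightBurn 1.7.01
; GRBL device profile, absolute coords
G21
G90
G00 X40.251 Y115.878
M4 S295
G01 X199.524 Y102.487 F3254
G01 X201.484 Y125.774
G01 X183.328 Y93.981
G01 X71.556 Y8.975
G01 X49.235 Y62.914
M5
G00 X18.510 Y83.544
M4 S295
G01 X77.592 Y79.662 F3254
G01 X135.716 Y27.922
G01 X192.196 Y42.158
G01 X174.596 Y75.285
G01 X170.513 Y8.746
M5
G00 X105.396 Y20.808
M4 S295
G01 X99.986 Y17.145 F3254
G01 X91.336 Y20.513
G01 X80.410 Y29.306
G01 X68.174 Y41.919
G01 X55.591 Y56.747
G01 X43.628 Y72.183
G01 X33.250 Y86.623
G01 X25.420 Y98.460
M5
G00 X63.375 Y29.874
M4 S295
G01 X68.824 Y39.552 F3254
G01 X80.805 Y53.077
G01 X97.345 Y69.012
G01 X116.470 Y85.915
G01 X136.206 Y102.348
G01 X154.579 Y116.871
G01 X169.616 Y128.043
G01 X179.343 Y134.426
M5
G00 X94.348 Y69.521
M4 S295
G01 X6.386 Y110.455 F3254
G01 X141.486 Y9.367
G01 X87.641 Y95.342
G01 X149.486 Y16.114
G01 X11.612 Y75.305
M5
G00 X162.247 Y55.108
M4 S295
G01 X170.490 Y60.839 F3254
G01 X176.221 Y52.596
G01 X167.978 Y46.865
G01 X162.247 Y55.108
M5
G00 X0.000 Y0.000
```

<svg xmlns="http://www.w3.org/2000/svg" width="218.302mm" height="154.019mm" viewBox="0 0 218.302 154.019">
  <polyline points="40.251,38.141 199.524,51.532 201.484,28.245 183.328,60.038 71.556,145.044 49.235,91.105" fill="none" stroke="#0000ff"/>
  <polyline points="18.510,70.475 77.592,74.357 135.716,126.097 192.196,111.861 174.596,78.734 170.513,145.273" fill="none" stroke="#0000ff"/>
  <polyline points="105.396,133.211 99.986,136.874 91.336,133.506 80.410,124.713 68.174,112.100 55.591,97.272 43.628,81.836 33.250,67.396 25.420,55.559" fill="none" stroke="#0000ff"/>
  <polyline points="63.375,124.145 68.824,114.467 80.805,100.942 97.345,85.007 116.470,68.104 136.206,51.671 154.579,37.148 169.616,25.976 179.343,19.593" fill="none" stroke="#0000ff"/>
  <polyline points="94.348,84.498 6.386,43.564 141.486,144.652 87.641,58.677 149.486,137.905 11.612,78.714" fill="none" stroke="#0000ff"/>
  <polygon points="162.247,98.911 170.490,93.180 176.221,101.423 167.978,107.154" fill="none" stroke="#0000ff"/>
</svg>

Machine Y-up, SVG Y-down with viewBox height 154.019, so y_svg = 154.019 − y_machine; X carries over. Every run uses S295, so all elements get stroke `#0000ff` (engrave).

Run 1: The run is open, so emit a `<polyline>` with points (Y-flipped): 40.251,38.141 199.524,51.532 201.484,28.245 183.328,60.038 71.556,145.044 49.235,91.105.

Run 2: The run is open, so emit a `<polyline>` with points (Y-flipped): 18.510,70.475 77.592,74.357 135.716,126.097 192.196,111.861 174.596,78.734 170.513,145.273.

Run 3: The run is open, so emit a `<polyline>` with points (Y-flipped): 105.396,133.211 99.986,136.874 91.336,133.506 80.410,124.713 68.174,112.100 55.591,97.272 43.628,81.836 33.250,67.396 25.420,55.559.

Run 4: The run is open, so emit a `<polyline>` with points (Y-flipped): 63.375,124.145 68.824,114.467 80.805,100.942 97.345,85.007 116.470,68.104 136.206,51.671 154.579,37.148 169.616,25.976 179.343,19.593.

Run 5: The run is open, so emit a `<polyline>` with points (Y-flipped): 94.348,84.498 6.386,43.564 141.486,144.652 87.641,58.677 149.486,137.905 11.612,78.714.

Run 6: The run returns to its start, so emit a `<polygon>` with points (Y-flipped): 162.247,98.911 170.490,93.180 176.221,101.423 167.978,107.154.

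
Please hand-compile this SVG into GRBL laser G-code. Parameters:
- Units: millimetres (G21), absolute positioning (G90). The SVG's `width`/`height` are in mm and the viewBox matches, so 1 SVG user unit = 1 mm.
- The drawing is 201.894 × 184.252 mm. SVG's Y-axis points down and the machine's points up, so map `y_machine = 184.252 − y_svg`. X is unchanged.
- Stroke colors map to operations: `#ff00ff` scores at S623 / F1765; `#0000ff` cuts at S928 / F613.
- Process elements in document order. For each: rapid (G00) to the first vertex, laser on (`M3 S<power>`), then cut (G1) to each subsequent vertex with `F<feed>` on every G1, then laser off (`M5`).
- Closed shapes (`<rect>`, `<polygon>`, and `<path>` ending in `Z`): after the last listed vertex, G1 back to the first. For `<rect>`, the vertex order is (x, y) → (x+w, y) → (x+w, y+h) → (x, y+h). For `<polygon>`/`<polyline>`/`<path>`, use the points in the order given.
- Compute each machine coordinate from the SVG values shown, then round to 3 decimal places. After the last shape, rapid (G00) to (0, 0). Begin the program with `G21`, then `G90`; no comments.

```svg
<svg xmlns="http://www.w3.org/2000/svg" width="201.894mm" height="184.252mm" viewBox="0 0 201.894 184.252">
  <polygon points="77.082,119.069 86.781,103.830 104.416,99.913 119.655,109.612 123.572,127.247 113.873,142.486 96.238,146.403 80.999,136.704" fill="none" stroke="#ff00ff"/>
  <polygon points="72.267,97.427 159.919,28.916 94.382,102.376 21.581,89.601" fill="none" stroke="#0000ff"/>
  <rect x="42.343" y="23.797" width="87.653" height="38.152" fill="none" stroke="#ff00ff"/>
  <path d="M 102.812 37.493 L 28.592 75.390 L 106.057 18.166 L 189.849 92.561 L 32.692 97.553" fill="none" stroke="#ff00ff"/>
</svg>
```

Since the viewBox matches the mm dimensions, user units are millimetres directly. The only transform is the Y-flip y_m = 184.252 − y_svg.

Shape 1 is a regular polygon drawn with `<polygon>`. Its stroke #ff00ff means score at S623, F1765. After flipping Y the toolpath is (77.082,65.183) → (86.781,80.422) → (104.416,84.339) → (119.655,74.640) → (123.572,57.005) → (113.873,41.766) → (96.238,37.849) → (80.999,47.548) → (77.082,65.183), returning to the start.

Shape 2 is a closed polygon drawn with `<polygon>`. Its stroke #0000ff means cut at S928, F613. After flipping Y the toolpath is (72.267,86.825) → (159.919,155.336) → (94.382,81.876) → (21.581,94.651) → (72.267,86.825), returning to the start.

Shape 3 is a rectangle drawn with `<rect>`. Its stroke #ff00ff means score at S623, F1765. After flipping Y the toolpath is (42.343,160.455) → (129.996,160.455) → (129.996,122.303) → (42.343,122.303) → (42.343,160.455), returning to the start.

Shape 4 is a open polyline drawn with `<path>`. Its stroke #ff00ff means score at S623, F1765. After flipping Y the toolpath is (102.812,146.759) → (28.592,108.862) → (106.057,166.086) → (189.849,91.691) → (32.692,86.699).

G21
G90
G00 X77.082 Y65.183
M3 S623
G1 X86.781 Y80.422 F1765
G1 X104.416 Y84.339 F1765
G1 X119.655 Y74.640 F1765
G1 X123.572 Y57.005 F1765
G1 X113.873 Y41.766 F1765
G1 X96.238 Y37.849 F1765
G1 X80.999 Y47.548 F1765
G1 X77.082 Y65.183 F1765
M5
G00 X72.267 Y86.825
M3 S928
G1 X159.919 Y155.336 F613
G1 X94.382 Y81.876 F613
G1 X21.581 Y94.651 F613
G1 X72.267 Y86.825 F613
M5
G00 X42.343 Y160.455
M3 S623
G1 X129.996 Y160.455 F1765
G1 X129.996 Y122.303 F1765
G1 X42.343 Y122.303 F1765
G1 X42.343 Y160.455 F1765
M5
G00 X102.812 Y146.759
M3 S623
G1 X28.592 Y108.862 F1765
G1 X106.057 Y166.086 F1765
G1 X189.849 Y91.691 F1765
G1 X32.692 Y86.699 F1765
M5
G00 X0.000 Y0.000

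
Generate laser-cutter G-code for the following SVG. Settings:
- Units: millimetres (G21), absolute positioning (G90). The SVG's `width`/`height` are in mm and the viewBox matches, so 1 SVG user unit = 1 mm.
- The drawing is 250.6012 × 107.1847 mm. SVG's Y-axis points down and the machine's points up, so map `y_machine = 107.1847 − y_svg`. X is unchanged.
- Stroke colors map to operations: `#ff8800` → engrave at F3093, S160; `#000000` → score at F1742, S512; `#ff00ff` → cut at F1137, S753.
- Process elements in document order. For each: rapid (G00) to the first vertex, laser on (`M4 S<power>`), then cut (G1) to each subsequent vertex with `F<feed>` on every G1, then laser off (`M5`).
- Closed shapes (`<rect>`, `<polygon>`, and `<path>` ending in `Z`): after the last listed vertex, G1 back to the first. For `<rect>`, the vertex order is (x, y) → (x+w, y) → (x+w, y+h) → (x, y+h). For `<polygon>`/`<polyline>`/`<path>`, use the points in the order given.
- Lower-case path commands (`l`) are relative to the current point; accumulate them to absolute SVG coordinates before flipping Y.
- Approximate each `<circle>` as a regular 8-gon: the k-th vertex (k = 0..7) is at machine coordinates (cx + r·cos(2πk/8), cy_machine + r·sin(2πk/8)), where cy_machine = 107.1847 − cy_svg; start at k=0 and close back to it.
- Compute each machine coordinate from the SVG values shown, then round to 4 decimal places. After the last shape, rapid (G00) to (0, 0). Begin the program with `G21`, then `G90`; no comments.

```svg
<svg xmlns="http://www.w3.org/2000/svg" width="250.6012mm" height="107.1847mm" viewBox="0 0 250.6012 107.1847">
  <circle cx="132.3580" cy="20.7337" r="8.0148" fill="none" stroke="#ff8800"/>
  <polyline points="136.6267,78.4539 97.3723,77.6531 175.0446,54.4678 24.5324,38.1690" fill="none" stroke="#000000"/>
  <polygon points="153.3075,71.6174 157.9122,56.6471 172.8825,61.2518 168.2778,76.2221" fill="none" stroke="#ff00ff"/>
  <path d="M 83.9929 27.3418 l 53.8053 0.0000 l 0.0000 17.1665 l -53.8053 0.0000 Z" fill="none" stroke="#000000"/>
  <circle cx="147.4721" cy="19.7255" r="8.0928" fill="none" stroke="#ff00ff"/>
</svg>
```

1 u = 1 mm; y_m = 107.1847 − y.

[1] `<circle>` circle, #ff8800→engrave S160 F3093: (140.3728,86.4510) → (138.0253,92.1183) → (132.3580,94.4658) → (126.6907,92.1183) → (124.3432,86.4510) → (126.6907,80.7837) → (132.3580,78.4362) → (138.0253,80.7837) → (140.3728,86.4510) (closed)

[2] `<polyline>` open polyline, #000000→score S512 F1742: (136.6267,28.7308) → (97.3723,29.5316) → (175.0446,52.7169) → (24.5324,69.0157)

[3] `<polygon>` regular polygon, #ff00ff→cut S753 F1137: (153.3075,35.5673) → (157.9122,50.5376) → (172.8825,45.9329) → (168.2778,30.9626) → (153.3075,35.5673) (closed)

[4] `<path>` rectangle, #000000→score S512 F1742: (83.9929,79.8429) → (137.7982,79.8429) → (137.7982,62.6764) → (83.9929,62.6764) → (83.9929,79.8429) (closed)

[5] `<circle>` circle, #ff00ff→cut S753 F1137: (155.5649,87.4592) → (153.1946,93.1817) → (147.4721,95.5520) → (141.7496,93.1817) → (139.3793,87.4592) → (141.7496,81.7367) → (147.4721,79.3664) → (153.1946,81.7367) → (155.5649,87.4592) (closed)

G21
G90
G00 X140.3728 Y86.4510
M4 S160
G1 X138.0253 Y92.1183 F3093
G1 X132.3580 Y94.4658 F3093
G1 X126.6907 Y92.1183 F3093
G1 X124.3432 Y86.4510 F3093
G1 X126.6907 Y80.7837 F3093
G1 X132.3580 Y78.4362 F3093
G1 X138.0253 Y80.7837 F3093
G1 X140.3728 Y86.4510 F3093
M5
G00 X136.6267 Y28.7308
M4 S512
G1 X97.3723 Y29.5316 F1742
G1 X175.0446 Y52.7169 F1742
G1 X24.5324 Y69.0157 F1742
M5
G00 X153.3075 Y35.5673
M4 S753
G1 X157.9122 Y50.5376 F1137
G1 X172.8825 Y45.9329 F1137
G1 X168.2778 Y30.9626 F1137
G1 X153.3075 Y35.5673 F1137
M5
G00 X83.9929 Y79.8429
M4 S512
G1 X137.7982 Y79.8429 F1742
G1 X137.7982 Y62.6764 F1742
G1 X83.9929 Y62.6764 F1742
G1 X83.9929 Y79.8429 F1742
M5
G00 X155.5649 Y87.4592
M4 S753
G1 X153.1946 Y93.1817 F1137
G1 X147.4721 Y95.5520 F1137
G1 X141.7496 Y93.1817 F1137
G1 X139.3793 Y87.4592 F1137
G1 X141.7496 Y81.7367 F1137
G1 X147.4721 Y79.3664 F1137
G1 X153.1946 Y81.7367 F1137
G1 X155.5649 Y87.4592 F1137
M5
G00 X0.0000 Y0.0000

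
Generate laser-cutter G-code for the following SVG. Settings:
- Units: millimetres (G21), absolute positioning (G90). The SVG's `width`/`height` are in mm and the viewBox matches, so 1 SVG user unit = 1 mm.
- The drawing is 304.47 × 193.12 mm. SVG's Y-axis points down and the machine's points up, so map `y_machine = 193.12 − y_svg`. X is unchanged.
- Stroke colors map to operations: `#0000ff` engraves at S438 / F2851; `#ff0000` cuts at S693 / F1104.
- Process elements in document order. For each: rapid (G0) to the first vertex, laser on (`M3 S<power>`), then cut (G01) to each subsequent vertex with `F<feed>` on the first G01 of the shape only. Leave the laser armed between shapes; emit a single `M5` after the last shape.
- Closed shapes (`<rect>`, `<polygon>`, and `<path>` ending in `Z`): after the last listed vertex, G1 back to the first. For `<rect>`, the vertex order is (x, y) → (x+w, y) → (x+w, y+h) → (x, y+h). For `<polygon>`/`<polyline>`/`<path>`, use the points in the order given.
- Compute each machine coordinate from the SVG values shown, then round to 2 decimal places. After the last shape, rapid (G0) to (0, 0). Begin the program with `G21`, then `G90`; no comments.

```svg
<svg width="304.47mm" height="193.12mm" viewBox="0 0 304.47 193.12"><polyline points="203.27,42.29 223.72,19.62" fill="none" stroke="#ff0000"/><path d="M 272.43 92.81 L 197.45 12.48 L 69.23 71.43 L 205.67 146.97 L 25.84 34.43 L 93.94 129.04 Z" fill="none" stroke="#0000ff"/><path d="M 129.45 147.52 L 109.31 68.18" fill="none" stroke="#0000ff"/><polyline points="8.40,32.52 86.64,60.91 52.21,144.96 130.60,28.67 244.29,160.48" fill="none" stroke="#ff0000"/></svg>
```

G21
G90
G0 X203.27 Y150.83
M3 S693
G01 X223.72 Y173.50 F1104
G0 X272.43 Y100.31
M3 S438
G01 X197.45 Y180.64 F2851
G01 X69.23 Y121.69
G01 X205.67 Y46.15
G01 X25.84 Y158.69
G01 X93.94 Y64.08
G01 X272.43 Y100.31
G0 X129.45 Y45.60
M3 S438
G01 X109.31 Y124.94 F2851
G0 X8.40 Y160.60
M3 S693
G01 X86.64 Y132.21 F1104
G01 X52.21 Y48.16
G01 X130.60 Y164.45
G01 X244.29 Y32.64
M5
G0 X0.00 Y0.00

viewBox `0 0 304.47 193.12` with mm width/height → 1 unit = 1 mm. Flip: y_m = 193.12 − y_svg.

**Shape 1** — `<polyline>` line segment, stroke `#ff0000` → cut (S693, F1104). Machine vertices: (203.27,150.83) → (223.72,173.50). Open path.

**Shape 2** — `<path>` closed polygon, stroke `#0000ff` → engrave (S438, F2851). Machine vertices: (272.43,100.31) → (197.45,180.64) → (69.23,121.69) → (205.67,46.15) → (25.84,158.69) → (93.94,64.08) → (272.43,100.31). Closed: final G1 returns to the first vertex.

**Shape 3** — `<path>` line segment, stroke `#0000ff` → engrave (S438, F2851). Machine vertices: (129.45,45.60) → (109.31,124.94). Open path.

**Shape 4** — `<polyline>` open polyline, stroke `#ff0000` → cut (S693, F1104). Machine vertices: (8.40,160.60) → (86.64,132.21) → (52.21,48.16) → (130.60,164.45) → (244.29,32.64). Open path.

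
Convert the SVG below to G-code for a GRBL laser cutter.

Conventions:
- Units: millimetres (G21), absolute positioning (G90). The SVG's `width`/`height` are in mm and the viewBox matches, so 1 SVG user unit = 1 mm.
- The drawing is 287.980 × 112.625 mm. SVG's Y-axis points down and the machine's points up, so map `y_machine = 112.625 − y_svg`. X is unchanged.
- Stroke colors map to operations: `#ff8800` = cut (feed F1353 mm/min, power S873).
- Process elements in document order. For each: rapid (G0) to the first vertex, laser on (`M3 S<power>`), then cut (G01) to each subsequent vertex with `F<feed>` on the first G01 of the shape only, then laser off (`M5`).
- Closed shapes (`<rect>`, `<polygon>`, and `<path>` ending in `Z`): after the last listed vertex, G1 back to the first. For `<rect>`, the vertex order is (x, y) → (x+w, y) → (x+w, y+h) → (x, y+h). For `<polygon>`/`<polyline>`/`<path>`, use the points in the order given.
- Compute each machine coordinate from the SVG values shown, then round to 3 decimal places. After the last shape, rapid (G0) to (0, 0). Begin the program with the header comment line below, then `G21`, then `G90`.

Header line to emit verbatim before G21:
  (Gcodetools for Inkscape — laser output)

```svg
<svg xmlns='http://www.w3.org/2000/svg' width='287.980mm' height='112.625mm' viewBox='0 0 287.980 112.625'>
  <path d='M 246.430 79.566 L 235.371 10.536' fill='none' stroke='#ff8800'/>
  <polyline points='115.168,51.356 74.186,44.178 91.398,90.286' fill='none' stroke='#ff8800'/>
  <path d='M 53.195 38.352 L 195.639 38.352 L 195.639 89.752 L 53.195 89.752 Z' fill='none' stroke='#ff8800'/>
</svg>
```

(Gcodetools for Inkscape — laser output)
G21
G90
G0 X246.430 Y33.059
M3 S873
G01 X235.371 Y102.089 F1353
M5
G0 X115.168 Y61.269
M3 S873
G01 X74.186 Y68.447 F1353
G01 X91.398 Y22.339
M5
G0 X53.195 Y74.273
M3 S873
G01 X195.639 Y74.273 F1353
G01 X195.639 Y22.873
G01 X53.195 Y22.873
G01 X53.195 Y74.273
M5
G0 X0.000 Y0.000

viewBox `0 0 287.980 112.625` with mm width/height → 1 unit = 1 mm. Flip: y_m = 112.625 − y_svg.

**Shape 1** — `<path>` line segment, stroke `#ff8800` → cut (S873, F1353). Machine vertices: (246.430,33.059) → (235.371,102.089). Open path.

**Shape 2** — `<polyline>` open polyline, stroke `#ff8800` → cut (S873, F1353). Machine vertices: (115.168,61.269) → (74.186,68.447) → (91.398,22.339). Open path.

**Shape 3** — `<path>` rectangle, stroke `#ff8800` → cut (S873, F1353). Machine vertices: (53.195,74.273) → (195.639,74.273) → (195.639,22.873) → (53.195,22.873) → (53.195,74.273). Closed: final G1 returns to the first vertex.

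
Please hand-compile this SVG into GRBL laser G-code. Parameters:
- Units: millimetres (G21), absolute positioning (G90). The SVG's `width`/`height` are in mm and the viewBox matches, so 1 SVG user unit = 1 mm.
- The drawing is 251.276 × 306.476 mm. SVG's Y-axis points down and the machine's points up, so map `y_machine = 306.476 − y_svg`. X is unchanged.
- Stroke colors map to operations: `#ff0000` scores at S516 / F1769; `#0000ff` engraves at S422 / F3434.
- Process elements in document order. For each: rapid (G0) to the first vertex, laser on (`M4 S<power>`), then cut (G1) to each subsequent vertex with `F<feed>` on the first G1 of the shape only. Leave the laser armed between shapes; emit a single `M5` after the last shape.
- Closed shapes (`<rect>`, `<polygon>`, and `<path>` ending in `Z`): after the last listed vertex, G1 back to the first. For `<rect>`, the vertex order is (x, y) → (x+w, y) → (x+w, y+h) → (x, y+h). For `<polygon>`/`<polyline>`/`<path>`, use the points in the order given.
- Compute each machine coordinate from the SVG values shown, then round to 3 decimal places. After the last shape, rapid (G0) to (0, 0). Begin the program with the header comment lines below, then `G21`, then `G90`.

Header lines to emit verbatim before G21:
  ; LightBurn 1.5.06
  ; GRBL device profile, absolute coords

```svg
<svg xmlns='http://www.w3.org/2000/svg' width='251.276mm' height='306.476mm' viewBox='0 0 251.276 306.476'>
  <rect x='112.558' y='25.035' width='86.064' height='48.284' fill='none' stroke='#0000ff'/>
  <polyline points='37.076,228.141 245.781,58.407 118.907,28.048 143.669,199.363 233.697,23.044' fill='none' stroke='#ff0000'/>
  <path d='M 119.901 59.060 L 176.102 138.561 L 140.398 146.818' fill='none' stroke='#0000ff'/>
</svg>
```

; LightBurn 1.5.06
; GRBL device profile, absolute coords
G21
G90
G0 X112.558 Y281.441
M4 S422
G1 X198.622 Y281.441 F3434
G1 X198.622 Y233.157
G1 X112.558 Y233.157
G1 X112.558 Y281.441
G0 X37.076 Y78.335
M4 S516
G1 X245.781 Y248.069 F1769
G1 X118.907 Y278.428
G1 X143.669 Y107.113
G1 X233.697 Y283.432
G0 X119.901 Y247.416
M4 S422
G1 X176.102 Y167.915 F3434
G1 X140.398 Y159.658
M5
G0 X0.000 Y0.000

viewBox `0 0 251.276 306.476` with mm width/height → 1 unit = 1 mm. Flip: y_m = 306.476 − y_svg.

**Shape 1** — `<rect>` rectangle, stroke `#0000ff` → engrave (S422, F3434). Machine vertices: (112.558,281.441) → (198.622,281.441) → (198.622,233.157) → (112.558,233.157) → (112.558,281.441). Closed: final G1 returns to the first vertex.

**Shape 2** — `<polyline>` open polyline, stroke `#ff0000` → score (S516, F1769). Machine vertices: (37.076,78.335) → (245.781,248.069) → (118.907,278.428) → (143.669,107.113) → (233.697,283.432). Open path.

**Shape 3** — `<path>` open polyline, stroke `#0000ff` → engrave (S422, F3434). Machine vertices: (119.901,247.416) → (176.102,167.915) → (140.398,159.658). Open path.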